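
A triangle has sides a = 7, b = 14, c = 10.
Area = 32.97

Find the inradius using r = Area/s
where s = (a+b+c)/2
s = (7 + 14 + 10)/2 = 31/2 = 15.5
r = Area/s = 32.97/15.5 ≈ 2.1271

r = 2.127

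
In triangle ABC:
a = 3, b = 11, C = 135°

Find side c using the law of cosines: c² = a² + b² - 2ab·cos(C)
c² = 3² + 11² − 2·3·11·cos(135°)
cos(135°) ≈ -0.707107
c² ≈ 9 + 121 − 66·(-0.707107) ≈ 130 + 46.669 ≈ 176.669
c ≈ √176.669 ≈ 13.2917

c = 13.29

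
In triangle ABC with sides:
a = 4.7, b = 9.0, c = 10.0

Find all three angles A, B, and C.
Law of cosines for each angle (a² = 22.09, b² = 81, c² = 100):
cos(A) = (b² + c² − a²)/(2bc) = (81 + 100 − 22.09)/(2·9.0·10.0) = 158.91/180 ≈ 0.882833  ⇒  A ≈ 28.0139°
cos(B) = (a² + c² − b²)/(2ac) = (22.09 + 100 − 81)/(2·4.7·10.0) = 41.09/94 ≈ 0.437128  ⇒  B ≈ 64.0792°
cos(C) = (a² + b² − c²)/(2ab) = (22.09 + 81 − 100)/(2·4.7·9.0) = 3.09/84.6 ≈ 0.0365248  ⇒  C ≈ 87.9068°
Check: A + B + C ≈ 180°

A = 28.01°, B = 64.08°, C = 87.91°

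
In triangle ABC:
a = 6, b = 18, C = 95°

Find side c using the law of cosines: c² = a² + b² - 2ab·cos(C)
c² = 6² + 18² − 2·6·18·cos(95°)
cos(95°) ≈ -0.0871557
c² ≈ 36 + 324 − 216·(-0.0871557) ≈ 360 + 18.8256 ≈ 378.826
c ≈ √378.826 ≈ 19.4634

c = 19.46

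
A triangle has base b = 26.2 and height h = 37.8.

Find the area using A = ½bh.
A = ½·b·h = ½·26.2·37.8 = ½·990.36 = 495.18

Area = 495.18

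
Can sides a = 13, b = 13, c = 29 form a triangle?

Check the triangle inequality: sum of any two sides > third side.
a + b vs c: 13 + 13 = 26 ≤ 29  ✗
a + c vs b: 13 + 29 = 42 > 13  ✓
b + c vs a: 13 + 29 = 42 > 13  ✓

No: 13 + 13 = 26 is not > 29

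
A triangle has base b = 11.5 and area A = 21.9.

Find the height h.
A = ½·b·h  ⇒  h = 2A/b = 2·21.9/11.5 = 43.8/11.5 ≈ 3.8087

h = 3.809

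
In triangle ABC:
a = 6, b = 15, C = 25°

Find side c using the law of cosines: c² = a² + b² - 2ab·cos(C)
c² = 6² + 15² − 2·6·15·cos(25°)
cos(25°) ≈ 0.906308
c² ≈ 36 + 225 − 180·(0.906308) ≈ 261 − 163.135 ≈ 97.8646
c ≈ √97.8646 ≈ 9.89265

c = 9.893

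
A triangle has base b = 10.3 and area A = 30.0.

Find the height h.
A = ½·b·h  ⇒  h = 2A/b = 2·30.0/10.3 = 60/10.3 ≈ 5.82524

h = 5.825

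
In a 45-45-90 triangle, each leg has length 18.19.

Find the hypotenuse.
In a 45-45-90 triangle the sides are in ratio 1 : 1 : √2, so hypotenuse = leg·√2.
Hypotenuse = 18.19·√2 ≈ 18.19·1.41421 ≈ 25.7245

Hypotenuse = 18.19√2 = 25.72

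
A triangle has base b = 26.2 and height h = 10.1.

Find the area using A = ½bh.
A = ½·b·h = ½·26.2·10.1 = ½·264.62 = 132.31

Area = 132.31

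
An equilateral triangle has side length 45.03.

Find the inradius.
r = Area/s with s the semi-perimeter.
Area = (√3/4)·45.03² = (√3/4)·2027.7009 ≈ 0.433013·2027.7009 ≈ 878.02
s = 3·45.03/2 = 67.545
r ≈ 878.02/67.545 ≈ 12.999
(Equivalently r = side/(2√3) = 45.03/3.4641 ≈ 12.999.)

r = 13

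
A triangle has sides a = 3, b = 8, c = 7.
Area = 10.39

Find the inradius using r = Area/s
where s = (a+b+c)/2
s = (3 + 8 + 7)/2 = 18/2 = 9
r = Area/s = 10.39/9 ≈ 1.15444

r = 1.154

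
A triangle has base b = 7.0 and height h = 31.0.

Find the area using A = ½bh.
A = ½·b·h = ½·7.0·31.0 = ½·217 = 108.5

Area = 108.5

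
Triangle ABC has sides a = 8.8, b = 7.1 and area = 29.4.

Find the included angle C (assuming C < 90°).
Area = ½·a·b·sin(C)  ⇒  sin(C) = 2·Area/(a·b) = 2·29.4/(8.8·7.1) = 58.8/62.48 ≈ 0.941101
C = arcsin(0.941101) ≈ 70.2373° (taking the acute solution since C < 90°)

C = 70.24°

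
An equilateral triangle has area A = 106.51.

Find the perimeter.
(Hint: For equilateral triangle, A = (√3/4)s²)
A = (√3/4)s²  ⇒  s² = 4A/√3 = 4·106.51/√3 = 426.04/1.73205 ≈ 245.974
s ≈ √245.974 ≈ 15.6836
Perimeter = 3s ≈ 3·15.6836 ≈ 47.0507

Perimeter = 47.05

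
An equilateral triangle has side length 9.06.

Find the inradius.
r = Area/s with s the semi-perimeter.
Area = (√3/4)·9.06² = (√3/4)·82.0836 ≈ 0.433013·82.0836 ≈ 35.5432
s = 3·9.06/2 = 13.59
r ≈ 35.5432/13.59 ≈ 2.6154
(Equivalently r = side/(2√3) = 9.06/3.4641 ≈ 2.6154.)

r = 2.615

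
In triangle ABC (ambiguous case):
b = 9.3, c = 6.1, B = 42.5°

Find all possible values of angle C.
b/sin(B) = c/sin(C)  ⇒  sin(C) = c·sin(B)/b = 6.1·sin(42.5°)/9.3
sin(42.5°) ≈ 0.67559
sin(C) ≈ 6.1·0.67559/9.3 ≈ 4.1211/9.3 ≈ 0.443129
Candidate 1: C₁ = arcsin(0.443129) ≈ 26.3037°  →  A = 180° − 42.5° − 26.3037° ≈ 111.196° > 0, valid
Candidate 2: C₂ = 180° − C₁ ≈ 153.696°  →  A = 180° − 42.5° − 153.696° ≈ -16.1963° ≤ 0, not a valid triangle

C = 26.3° (one solution)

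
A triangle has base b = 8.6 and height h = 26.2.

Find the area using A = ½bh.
A = ½·b·h = ½·8.6·26.2 = ½·225.32 = 112.66

Area = 112.66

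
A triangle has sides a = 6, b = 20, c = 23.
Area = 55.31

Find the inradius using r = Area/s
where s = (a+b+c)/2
s = (6 + 20 + 23)/2 = 49/2 = 24.5
r = Area/s = 55.31/24.5 ≈ 2.25755

r = 2.258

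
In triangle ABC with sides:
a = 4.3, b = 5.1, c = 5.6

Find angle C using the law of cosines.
c² = a² + b² − 2ab·cos(C)  ⇒  cos(C) = (a² + b² − c²)/(2ab)
cos(C) = (4.3² + 5.1² − 5.6²)/(2·4.3·5.1) = (18.49 + 26.01 − 31.36)/43.86 = 13.14/43.86 ≈ 0.29959
C = arccos(0.29959) ≈ 72.567°

C = 72.57°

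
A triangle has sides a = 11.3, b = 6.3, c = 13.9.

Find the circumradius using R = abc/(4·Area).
First find the area with Heron's formula.
s = (11.3 + 6.3 + 13.9)/2 = 15.75
Area = √(s(s−a)(s−b)(s−c)) = √(15.75·4.45·9.45·1.85) ≈ √1225.3 ≈ 35.0044
abc = 11.3·6.3·13.9 = 989.541
R = abc/(4·Area) ≈ 989.541/(4·35.0044) = 989.541/140.017 ≈ 7.06727

R = 7.067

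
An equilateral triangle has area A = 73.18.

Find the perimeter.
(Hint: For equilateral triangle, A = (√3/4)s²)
A = (√3/4)s²  ⇒  s² = 4A/√3 = 4·73.18/√3 = 292.72/1.73205 ≈ 169.002
s ≈ √169.002 ≈ 13.0001
Perimeter = 3s ≈ 3·13.0001 ≈ 39.0002

Perimeter = 39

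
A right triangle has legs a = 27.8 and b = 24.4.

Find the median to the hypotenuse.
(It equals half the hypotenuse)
Hypotenuse c = √(a² + b²) = √(772.84 + 595.36) = √1368.2 ≈ 36.9892
Median to hypotenuse = c/2 ≈ 36.9892/2 ≈ 18.4946

Median = 18.49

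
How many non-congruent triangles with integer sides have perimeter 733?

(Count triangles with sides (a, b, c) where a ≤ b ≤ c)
Let a ≤ b ≤ c with a + b + c = 733. The only binding inequality is a + b > c, i.e. 733 − c > c, so c < 733/2; and c ≥ 733/3 since c is the largest side.
So 245 ≤ c ≤ 366. For each c, b runs from ⌈(733 − c)/2⌉ up to c (then a = 733 − b − c satisfies 1 ≤ a ≤ b automatically), giving c − ⌈(733 − c)/2⌉ + 1 choices.
Summing over c: 2 + 3 + 5 + 6 + … + 182 + 183  (122 terms, c = 245, …, 366) = 11285
Check (closed form: nearest integer to p²/48 for even p, (p+3)²/48 for odd p): (733+3)²/48 = 736²/48 = 541696/48 ≈ 11285.33 → 11285

11285 triangles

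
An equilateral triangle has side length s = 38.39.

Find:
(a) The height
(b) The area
(a) The height splits the triangle into two 30-60-90 halves: h = s·√3/2 = 38.39·1.73205/2 ≈ 66.4934/2 ≈ 33.2467
(b) Area = (√3/4)·s² = (√3/4)·38.39² = (√3/4)·1473.7921 ≈ 0.433013·1473.7921 ≈ 638.171

Height = 33.25, Area = 638.2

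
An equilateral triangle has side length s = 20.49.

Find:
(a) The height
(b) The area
(a) The height splits the triangle into two 30-60-90 halves: h = s·√3/2 = 20.49·1.73205/2 ≈ 35.4897/2 ≈ 17.7449
(b) Area = (√3/4)·s² = (√3/4)·20.49² = (√3/4)·419.8401 ≈ 0.433013·419.8401 ≈ 181.796

Height = 17.74, Area = 181.8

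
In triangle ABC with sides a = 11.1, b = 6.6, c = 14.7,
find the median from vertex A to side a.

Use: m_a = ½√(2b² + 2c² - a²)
m_a = ½√(2·6.6² + 2·14.7² − 11.1²) = ½√(2·43.56 + 2·216.09 − 123.21) = ½√(87.12 + 432.18 − 123.21) = ½√396.09
√396.09 ≈ 19.902, so m_a ≈ 9.951

m_a = 9.951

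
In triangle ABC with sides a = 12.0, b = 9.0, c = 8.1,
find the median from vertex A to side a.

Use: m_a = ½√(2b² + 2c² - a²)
m_a = ½√(2·9.0² + 2·8.1² − 12.0²) = ½√(2·81 + 2·65.61 − 144) = ½√(162 + 131.22 − 144) = ½√149.22
√149.22 ≈ 12.2156, so m_a ≈ 6.10778

m_a = 6.108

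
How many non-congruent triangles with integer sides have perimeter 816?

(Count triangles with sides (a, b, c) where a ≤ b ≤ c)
Let a ≤ b ≤ c with a + b + c = 816. The only binding inequality is a + b > c, i.e. 816 − c > c, so c < 816/2; and c ≥ 816/3 since c is the largest side.
So 272 ≤ c ≤ 407. For each c, b runs from ⌈(816 − c)/2⌉ up to c (then a = 816 − b − c satisfies 1 ≤ a ≤ b automatically), giving c − ⌈(816 − c)/2⌉ + 1 choices.
Summing over c: 1 + 2 + 4 + 5 + … + 202 + 203  (136 terms, c = 272, …, 407) = 13872
Check (closed form: nearest integer to p²/48 for even p, (p+3)²/48 for odd p): 816²/48 = 665856/48 ≈ 13872.00 → 13872

13872 triangles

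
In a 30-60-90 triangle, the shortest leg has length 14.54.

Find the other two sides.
In a 30-60-90 triangle the sides are in ratio 1 : √3 : 2 (short leg : long leg : hypotenuse).
Long leg = 14.54·√3 ≈ 14.54·1.73205 ≈ 25.184
Hypotenuse = 2·14.54 = 29.08

Long leg = 14.54√3 = 25.18, Hypotenuse = 29.08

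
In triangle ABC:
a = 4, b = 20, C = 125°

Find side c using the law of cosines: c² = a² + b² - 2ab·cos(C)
c² = 4² + 20² − 2·4·20·cos(125°)
cos(125°) ≈ -0.573576
c² ≈ 16 + 400 − 160·(-0.573576) ≈ 416 + 91.7722 ≈ 507.772
c ≈ √507.772 ≈ 22.5338

c = 22.53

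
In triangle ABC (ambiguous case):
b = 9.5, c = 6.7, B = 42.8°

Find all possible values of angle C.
b/sin(B) = c/sin(C)  ⇒  sin(C) = c·sin(B)/b = 6.7·sin(42.8°)/9.5
sin(42.8°) ≈ 0.679441
sin(C) ≈ 6.7·0.679441/9.5 ≈ 4.55226/9.5 ≈ 0.479185
Candidate 1: C₁ = arcsin(0.479185) ≈ 28.6322°  →  A = 180° − 42.8° − 28.6322° ≈ 108.568° > 0, valid
Candidate 2: C₂ = 180° − C₁ ≈ 151.368°  →  A = 180° − 42.8° − 151.368° ≈ -14.1678° ≤ 0, not a valid triangle

C = 28.63° (one solution)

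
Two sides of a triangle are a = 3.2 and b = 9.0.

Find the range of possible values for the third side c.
Triangle inequality: |a − b| < c < a + b
|a − b| = |3.2 − 9.0| = 5.8
a + b = 3.2 + 9.0 = 12.2

5.8 < c < 12.2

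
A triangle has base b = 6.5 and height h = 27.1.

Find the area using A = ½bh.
A = ½·b·h = ½·6.5·27.1 = ½·176.15 = 88.075

Area = 88.075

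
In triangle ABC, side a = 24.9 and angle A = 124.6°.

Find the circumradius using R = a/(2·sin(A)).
R = a/(2·sin(A)) = 24.9/(2·sin(124.6°))
sin(124.6°) ≈ 0.823136
R ≈ 24.9/(2·0.823136) = 24.9/1.64627 ≈ 15.1251

R = 15.13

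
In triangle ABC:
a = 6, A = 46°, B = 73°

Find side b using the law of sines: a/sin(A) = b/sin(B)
a/sin(A) = b/sin(B)  ⇒  b = a·sin(B)/sin(A) = 6·sin(73°)/sin(46°)
sin(73°) ≈ 0.956305, sin(46°) ≈ 0.71934
b ≈ 6·0.956305/0.71934 ≈ 5.73783/0.71934 ≈ 7.97652

b = 7.977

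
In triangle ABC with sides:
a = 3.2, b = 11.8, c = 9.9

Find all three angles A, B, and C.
Law of cosines for each angle (a² = 10.24, b² = 139.24, c² = 98.01):
cos(A) = (b² + c² − a²)/(2bc) = (139.24 + 98.01 − 10.24)/(2·11.8·9.9) = 227.01/233.64 ≈ 0.971623  ⇒  A ≈ 13.6821°
cos(B) = (a² + c² − b²)/(2ac) = (10.24 + 98.01 − 139.24)/(2·3.2·9.9) = -30.99/63.36 ≈ -0.48911  ⇒  B ≈ 119.282°
cos(C) = (a² + b² − c²)/(2ab) = (10.24 + 139.24 − 98.01)/(2·3.2·11.8) = 51.47/75.52 ≈ 0.681541  ⇒  C ≈ 47.0358°
Check: A + B + C ≈ 180°

A = 13.68°, B = 119.3°, C = 47.04°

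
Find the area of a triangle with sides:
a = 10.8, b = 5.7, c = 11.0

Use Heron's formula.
s = (10.8 + 5.7 + 11.0)/2 = 27.5/2 = 13.75
s − a = 2.95, s − b = 8.05, s − c = 2.75
s(s−a)(s−b)(s−c) = 13.75·2.95·8.05·2.75 ≈ 897.952
Area = √897.952 ≈ 29.9659

Area = 29.97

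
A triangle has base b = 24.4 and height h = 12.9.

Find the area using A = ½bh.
A = ½·b·h = ½·24.4·12.9 = ½·314.76 = 157.38

Area = 157.38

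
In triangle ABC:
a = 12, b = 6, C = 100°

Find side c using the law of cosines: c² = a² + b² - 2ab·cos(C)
c² = 12² + 6² − 2·12·6·cos(100°)
cos(100°) ≈ -0.173648
c² ≈ 144 + 36 − 144·(-0.173648) ≈ 180 + 25.0053 ≈ 205.005
c ≈ √205.005 ≈ 14.318

c = 14.32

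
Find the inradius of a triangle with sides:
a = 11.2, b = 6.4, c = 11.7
r = Area/s where s is the semi-perimeter.
s = (11.2 + 6.4 + 11.7)/2 = 29.3/2 = 14.65
Area = √(s(s−a)(s−b)(s−c)) = √(14.65·3.45·8.25·2.95) ≈ √1230.08 ≈ 35.0725
r ≈ 35.0725/14.65 ≈ 2.39403

r = 2.394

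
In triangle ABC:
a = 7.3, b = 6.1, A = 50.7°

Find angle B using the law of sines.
a/sin(A) = b/sin(B)  ⇒  sin(B) = b·sin(A)/a = 6.1·sin(50.7°)/7.3
sin(50.7°) ≈ 0.77384
sin(B) ≈ 6.1·0.77384/7.3 ≈ 4.72043/7.3 ≈ 0.646634
B = arcsin(0.646634) ≈ 40.2883°
(Since b ≤ a we need B ≤ A, so the obtuse alternative 180° − 40.2883° ≈ 139.712° is rejected.)

B = 40.29°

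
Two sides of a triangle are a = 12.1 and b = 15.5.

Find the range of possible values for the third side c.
Triangle inequality: |a − b| < c < a + b
|a − b| = |12.1 − 15.5| = 3.4
a + b = 12.1 + 15.5 = 27.6

3.4 < c < 27.6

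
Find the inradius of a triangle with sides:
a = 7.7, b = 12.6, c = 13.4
r = Area/s where s is the semi-perimeter.
s = (7.7 + 12.6 + 13.4)/2 = 33.7/2 = 16.85
Area = √(s(s−a)(s−b)(s−c)) = √(16.85·9.15·4.25·3.45) ≈ √2260.63 ≈ 47.5461
r ≈ 47.5461/16.85 ≈ 2.82172

r = 2.822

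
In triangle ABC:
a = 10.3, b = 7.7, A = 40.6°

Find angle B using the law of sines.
a/sin(A) = b/sin(B)  ⇒  sin(B) = b·sin(A)/a = 7.7·sin(40.6°)/10.3
sin(40.6°) ≈ 0.650774
sin(B) ≈ 7.7·0.650774/10.3 ≈ 5.01096/10.3 ≈ 0.486501
B = arcsin(0.486501) ≈ 29.1109°
(Since b ≤ a we need B ≤ A, so the obtuse alternative 180° − 29.1109° ≈ 150.889° is rejected.)

B = 29.11°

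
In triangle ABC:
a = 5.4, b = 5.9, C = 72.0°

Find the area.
Two sides and the included angle (SAS): A = ½·a·b·sin(C) = ½·5.4·5.9·sin(72.0°)
sin(72.0°) ≈ 0.951057
A ≈ ½·31.86·0.951057 = 15.93·0.951057 ≈ 15.1503

Area = 15.15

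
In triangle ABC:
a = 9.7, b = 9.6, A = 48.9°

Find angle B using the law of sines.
a/sin(A) = b/sin(B)  ⇒  sin(B) = b·sin(A)/a = 9.6·sin(48.9°)/9.7
sin(48.9°) ≈ 0.753563
sin(B) ≈ 9.6·0.753563/9.7 ≈ 7.23421/9.7 ≈ 0.745795
B = arcsin(0.745795) ≈ 48.2274°
(Since b ≤ a we need B ≤ A, so the obtuse alternative 180° − 48.2274° ≈ 131.773° is rejected.)

B = 48.23°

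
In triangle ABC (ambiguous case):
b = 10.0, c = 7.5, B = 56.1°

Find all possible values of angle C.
b/sin(B) = c/sin(C)  ⇒  sin(C) = c·sin(B)/b = 7.5·sin(56.1°)/10.0
sin(56.1°) ≈ 0.830012
sin(C) ≈ 7.5·0.830012/10.0 ≈ 6.22509/10.0 ≈ 0.622509
Candidate 1: C₁ = arcsin(0.622509) ≈ 38.4996°  →  A = 180° − 56.1° − 38.4996° ≈ 85.4004° > 0, valid
Candidate 2: C₂ = 180° − C₁ ≈ 141.5°  →  A = 180° − 56.1° − 141.5° ≈ -17.6004° ≤ 0, not a valid triangle

C = 38.5° (one solution)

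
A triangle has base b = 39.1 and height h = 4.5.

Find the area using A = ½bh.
A = ½·b·h = ½·39.1·4.5 = ½·175.95 = 87.975

Area = 87.975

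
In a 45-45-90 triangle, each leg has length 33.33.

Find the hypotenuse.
In a 45-45-90 triangle the sides are in ratio 1 : 1 : √2, so hypotenuse = leg·√2.
Hypotenuse = 33.33·√2 ≈ 33.33·1.41421 ≈ 47.1357

Hypotenuse = 33.33√2 = 47.14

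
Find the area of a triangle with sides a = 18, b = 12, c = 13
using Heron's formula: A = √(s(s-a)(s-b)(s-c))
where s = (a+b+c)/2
s = (18 + 12 + 13)/2 = 43/2 = 21.5
s − a = 3.5, s − b = 9.5, s − c = 8.5
s(s−a)(s−b)(s−c) = 21.5·3.5·9.5·8.5 = 6076.4375
Area = √6076.4375 ≈ 77.9515

s = 21.5, Area = 77.95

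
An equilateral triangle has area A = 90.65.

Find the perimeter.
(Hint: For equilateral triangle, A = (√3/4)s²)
A = (√3/4)s²  ⇒  s² = 4A/√3 = 4·90.65/√3 = 362.6/1.73205 ≈ 209.347
s ≈ √209.347 ≈ 14.4688
Perimeter = 3s ≈ 3·14.4688 ≈ 43.4065

Perimeter = 43.41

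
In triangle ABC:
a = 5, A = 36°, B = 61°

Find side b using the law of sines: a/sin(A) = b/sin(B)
a/sin(A) = b/sin(B)  ⇒  b = a·sin(B)/sin(A) = 5·sin(61°)/sin(36°)
sin(61°) ≈ 0.87462, sin(36°) ≈ 0.587785
b ≈ 5·0.87462/0.587785 ≈ 4.3731/0.587785 ≈ 7.43996

b = 7.44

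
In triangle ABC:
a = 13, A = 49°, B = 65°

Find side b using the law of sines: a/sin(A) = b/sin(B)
a/sin(A) = b/sin(B)  ⇒  b = a·sin(B)/sin(A) = 13·sin(65°)/sin(49°)
sin(65°) ≈ 0.906308, sin(49°) ≈ 0.75471
b ≈ 13·0.906308/0.75471 ≈ 11.782/0.75471 ≈ 15.6113

b = 15.61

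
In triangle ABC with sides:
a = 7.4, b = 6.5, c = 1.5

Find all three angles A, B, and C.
Law of cosines for each angle (a² = 54.76, b² = 42.25, c² = 2.25):
cos(A) = (b² + c² − a²)/(2bc) = (42.25 + 2.25 − 54.76)/(2·6.5·1.5) = -10.26/19.5 ≈ -0.526154  ⇒  A ≈ 121.746°
cos(B) = (a² + c² − b²)/(2ac) = (54.76 + 2.25 − 42.25)/(2·7.4·1.5) = 14.76/22.2 ≈ 0.664865  ⇒  B ≈ 48.328°
cos(C) = (a² + b² − c²)/(2ab) = (54.76 + 42.25 − 2.25)/(2·7.4·6.5) = 94.76/96.2 ≈ 0.985031  ⇒  C ≈ 9.92601°
Check: A + B + C ≈ 180°

A = 121.7°, B = 48.33°, C = 9.926°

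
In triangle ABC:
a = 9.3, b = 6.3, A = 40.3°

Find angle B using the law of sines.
a/sin(A) = b/sin(B)  ⇒  sin(B) = b·sin(A)/a = 6.3·sin(40.3°)/9.3
sin(40.3°) ≈ 0.64679
sin(B) ≈ 6.3·0.64679/9.3 ≈ 4.07478/9.3 ≈ 0.438148
B = arcsin(0.438148) ≈ 25.9858°
(Since b ≤ a we need B ≤ A, so the obtuse alternative 180° − 25.9858° ≈ 154.014° is rejected.)

B = 25.99°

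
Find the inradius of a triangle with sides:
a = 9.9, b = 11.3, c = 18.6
r = Area/s where s is the semi-perimeter.
s = (9.9 + 11.3 + 18.6)/2 = 39.8/2 = 19.9
Area = √(s(s−a)(s−b)(s−c)) = √(19.9·10·8.6·1.3) ≈ √2224.82 ≈ 47.168
r ≈ 47.168/19.9 ≈ 2.37025

r = 2.37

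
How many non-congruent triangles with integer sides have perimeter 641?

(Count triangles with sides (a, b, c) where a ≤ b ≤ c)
Let a ≤ b ≤ c with a + b + c = 641. The only binding inequality is a + b > c, i.e. 641 − c > c, so c < 641/2; and c ≥ 641/3 since c is the largest side.
So 214 ≤ c ≤ 320. For each c, b runs from ⌈(641 − c)/2⌉ up to c (then a = 641 − b − c satisfies 1 ≤ a ≤ b automatically), giving c − ⌈(641 − c)/2⌉ + 1 choices.
Summing over c: 1 + 3 + 4 + 6 + … + 159 + 160  (107 terms, c = 214, …, 320) = 8640
Check (closed form: nearest integer to p²/48 for even p, (p+3)²/48 for odd p): (641+3)²/48 = 644²/48 = 414736/48 ≈ 8640.33 → 8640

8640 triangles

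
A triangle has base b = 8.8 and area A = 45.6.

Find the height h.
A = ½·b·h  ⇒  h = 2A/b = 2·45.6/8.8 = 91.2/8.8 ≈ 10.3636

h = 10.36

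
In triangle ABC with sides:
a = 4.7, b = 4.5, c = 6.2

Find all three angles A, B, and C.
Law of cosines for each angle (a² = 22.09, b² = 20.25, c² = 38.44):
cos(A) = (b² + c² − a²)/(2bc) = (20.25 + 38.44 − 22.09)/(2·4.5·6.2) = 36.6/55.8 ≈ 0.655914  ⇒  A ≈ 49.011°
cos(B) = (a² + c² − b²)/(2ac) = (22.09 + 38.44 − 20.25)/(2·4.7·6.2) = 40.28/58.28 ≈ 0.691146  ⇒  B ≈ 46.2791°
cos(C) = (a² + b² − c²)/(2ab) = (22.09 + 20.25 − 38.44)/(2·4.7·4.5) = 3.9/42.3 ≈ 0.0921986  ⇒  C ≈ 84.7099°
Check: A + B + C ≈ 180°

A = 49.01°, B = 46.28°, C = 84.71°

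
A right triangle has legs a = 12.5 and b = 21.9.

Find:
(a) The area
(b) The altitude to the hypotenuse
(a) The legs are perpendicular, so Area = ½·a·b = ½·12.5·21.9 = ½·273.75 = 136.875
(b) Hypotenuse c = √(a² + b²) = √(156.25 + 479.61) = √635.86 ≈ 25.2163
    Area = ½·c·h_c  ⇒  h_c = 2·Area/c = 273.75/25.2163 ≈ 10.8561

Area = 136.875, h_c = 10.86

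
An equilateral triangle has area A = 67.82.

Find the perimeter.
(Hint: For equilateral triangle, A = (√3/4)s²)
A = (√3/4)s²  ⇒  s² = 4A/√3 = 4·67.82/√3 = 271.28/1.73205 ≈ 156.624
s ≈ √156.624 ≈ 12.5149
Perimeter = 3s ≈ 3·12.5149 ≈ 37.5448

Perimeter = 37.54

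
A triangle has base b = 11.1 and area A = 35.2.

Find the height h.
A = ½·b·h  ⇒  h = 2A/b = 2·35.2/11.1 = 70.4/11.1 ≈ 6.34234

h = 6.342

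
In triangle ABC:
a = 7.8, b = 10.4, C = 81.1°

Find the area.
Two sides and the included angle (SAS): A = ½·a·b·sin(C) = ½·7.8·10.4·sin(81.1°)
sin(81.1°) ≈ 0.98796
A ≈ ½·81.12·0.98796 = 40.56·0.98796 ≈ 40.0717

Area = 40.07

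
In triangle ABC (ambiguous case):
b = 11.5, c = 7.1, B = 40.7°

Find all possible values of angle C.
b/sin(B) = c/sin(C)  ⇒  sin(C) = c·sin(B)/b = 7.1·sin(40.7°)/11.5
sin(40.7°) ≈ 0.652098
sin(C) ≈ 7.1·0.652098/11.5 ≈ 4.6299/11.5 ≈ 0.4026
Candidate 1: C₁ = arcsin(0.4026) ≈ 23.7408°  →  A = 180° − 40.7° − 23.7408° ≈ 115.559° > 0, valid
Candidate 2: C₂ = 180° − C₁ ≈ 156.259°  →  A = 180° − 40.7° − 156.259° ≈ -16.9592° ≤ 0, not a valid triangle

C = 23.74° (one solution)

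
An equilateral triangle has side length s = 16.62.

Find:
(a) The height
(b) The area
(a) The height splits the triangle into two 30-60-90 halves: h = s·√3/2 = 16.62·1.73205/2 ≈ 28.7867/2 ≈ 14.3933
(b) Area = (√3/4)·s² = (√3/4)·16.62² = (√3/4)·276.2244 ≈ 0.433013·276.2244 ≈ 119.609

Height = 14.39, Area = 119.6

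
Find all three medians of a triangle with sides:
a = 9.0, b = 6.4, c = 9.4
Median formula: m_a = ½√(2b² + 2c² − a²) (and cyclically). a² = 81, b² = 40.96, c² = 88.36.
m_a = ½√(2·40.96 + 2·88.36 − 81) = ½√177.64 ≈ ½·13.3282 ≈ 6.66408
m_b = ½√(2·81 + 2·88.36 − 40.96) = ½√297.76 ≈ ½·17.2557 ≈ 8.62786
m_c = ½√(2·81 + 2·40.96 − 88.36) = ½√155.56 ≈ ½·12.4724 ≈ 6.23618

m_a = 6.664, m_b = 8.628, m_c = 6.236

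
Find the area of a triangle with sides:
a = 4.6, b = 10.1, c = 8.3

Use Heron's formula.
s = (4.6 + 10.1 + 8.3)/2 = 23/2 = 11.5
s − a = 6.9, s − b = 1.4, s − c = 3.2
s(s−a)(s−b)(s−c) = 11.5·6.9·1.4·3.2 ≈ 355.488
Area = √355.488 ≈ 18.8544

Area = 18.85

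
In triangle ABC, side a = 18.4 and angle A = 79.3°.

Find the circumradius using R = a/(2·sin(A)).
R = a/(2·sin(A)) = 18.4/(2·sin(79.3°))
sin(79.3°) ≈ 0.982613
R ≈ 18.4/(2·0.982613) = 18.4/1.96523 ≈ 9.36279

R = 9.363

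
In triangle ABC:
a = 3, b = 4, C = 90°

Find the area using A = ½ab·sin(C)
A = ½·a·b·sin(C) = ½·3·4·sin(90°)
sin(90°) ≈ 1
A ≈ ½·12·1 = 6·1 ≈ 6

Area = 6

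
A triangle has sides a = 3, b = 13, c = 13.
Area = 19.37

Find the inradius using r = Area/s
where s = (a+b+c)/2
s = (3 + 13 + 13)/2 = 29/2 = 14.5
r = Area/s = 19.37/14.5 ≈ 1.33586

r = 1.336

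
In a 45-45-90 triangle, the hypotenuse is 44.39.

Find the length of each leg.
In a 45-45-90 triangle hypotenuse = leg·√2, so leg = hypotenuse/√2.
Leg = 44.39/√2 ≈ 44.39/1.41421 ≈ 31.3885

Each leg = 31.39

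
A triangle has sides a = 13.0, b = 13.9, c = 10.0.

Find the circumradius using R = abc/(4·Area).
First find the area with Heron's formula.
s = (13.0 + 13.9 + 10.0)/2 = 18.45
Area = √(s(s−a)(s−b)(s−c)) = √(18.45·5.45·4.55·8.45) ≈ √3865.99 ≈ 62.1771
abc = 13.0·13.9·10.0 = 1807
R = abc/(4·Area) ≈ 1807/(4·62.1771) = 1807/248.708 ≈ 7.26554

R = 7.266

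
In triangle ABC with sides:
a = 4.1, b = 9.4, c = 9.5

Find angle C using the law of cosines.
c² = a² + b² − 2ab·cos(C)  ⇒  cos(C) = (a² + b² − c²)/(2ab)
cos(C) = (4.1² + 9.4² − 9.5²)/(2·4.1·9.4) = (16.81 + 88.36 − 90.25)/77.08 = 14.92/77.08 ≈ 0.193565
C = arccos(0.193565) ≈ 78.8391°

C = 78.84°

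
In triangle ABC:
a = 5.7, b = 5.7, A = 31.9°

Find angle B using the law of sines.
a/sin(A) = b/sin(B)  ⇒  sin(B) = b·sin(A)/a = 5.7·sin(31.9°)/5.7
sin(31.9°) ≈ 0.528438
sin(B) ≈ 5.7·0.528438/5.7 ≈ 3.0121/5.7 ≈ 0.528438
B = arcsin(0.528438) ≈ 31.9°
(Since b ≤ a we need B ≤ A, so the obtuse alternative 180° − 31.9° ≈ 148.1° is rejected.)

B = 31.9°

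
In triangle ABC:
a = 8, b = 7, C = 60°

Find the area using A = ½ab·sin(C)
A = ½·a·b·sin(C) = ½·8·7·sin(60°)
sin(60°) ≈ 0.866025
A ≈ ½·56·0.866025 = 28·0.866025 ≈ 24.2487

Area = 24.25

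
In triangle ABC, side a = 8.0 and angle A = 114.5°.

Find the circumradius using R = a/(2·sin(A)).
R = a/(2·sin(A)) = 8.0/(2·sin(114.5°))
sin(114.5°) ≈ 0.909961
R ≈ 8.0/(2·0.909961) = 8.0/1.81992 ≈ 4.39579

R = 4.396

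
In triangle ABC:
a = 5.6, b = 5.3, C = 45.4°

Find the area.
Two sides and the included angle (SAS): A = ½·a·b·sin(C) = ½·5.6·5.3·sin(45.4°)
sin(45.4°) ≈ 0.712026
A ≈ ½·29.68·0.712026 = 14.84·0.712026 ≈ 10.5665

Area = 10.57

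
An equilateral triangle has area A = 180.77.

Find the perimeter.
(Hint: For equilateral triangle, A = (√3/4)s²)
A = (√3/4)s²  ⇒  s² = 4A/√3 = 4·180.77/√3 = 723.08/1.73205 ≈ 417.47
s ≈ √417.47 ≈ 20.4321
Perimeter = 3s ≈ 3·20.4321 ≈ 61.2963

Perimeter = 61.3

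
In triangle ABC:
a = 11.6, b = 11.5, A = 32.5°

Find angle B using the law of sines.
a/sin(A) = b/sin(B)  ⇒  sin(B) = b·sin(A)/a = 11.5·sin(32.5°)/11.6
sin(32.5°) ≈ 0.5373
sin(B) ≈ 11.5·0.5373/11.6 ≈ 6.17895/11.6 ≈ 0.532668
B = arcsin(0.532668) ≈ 32.1859°
(Since b ≤ a we need B ≤ A, so the obtuse alternative 180° − 32.1859° ≈ 147.814° is rejected.)

B = 32.19°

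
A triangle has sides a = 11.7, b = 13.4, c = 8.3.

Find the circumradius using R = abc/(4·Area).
First find the area with Heron's formula.
s = (11.7 + 13.4 + 8.3)/2 = 16.7
Area = √(s(s−a)(s−b)(s−c)) = √(16.7·5·3.3·8.4) ≈ √2314.62 ≈ 48.1105
abc = 11.7·13.4·8.3 = 1301.274
R = abc/(4·Area) ≈ 1301.274/(4·48.1105) = 1301.274/192.442 ≈ 6.7619

R = 6.762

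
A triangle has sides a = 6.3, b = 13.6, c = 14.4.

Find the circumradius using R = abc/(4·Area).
First find the area with Heron's formula.
s = (6.3 + 13.6 + 14.4)/2 = 17.15
Area = √(s(s−a)(s−b)(s−c)) = √(17.15·10.85·3.55·2.75) ≈ √1816.58 ≈ 42.6214
abc = 6.3·13.6·14.4 = 1233.792
R = abc/(4·Area) ≈ 1233.792/(4·42.6214) = 1233.792/170.485 ≈ 7.23693

R = 7.237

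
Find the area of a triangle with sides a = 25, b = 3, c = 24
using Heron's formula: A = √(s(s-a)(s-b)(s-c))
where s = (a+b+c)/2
s = (25 + 3 + 24)/2 = 52/2 = 26
s − a = 1, s − b = 23, s − c = 2
s(s−a)(s−b)(s−c) = 26·1·23·2 = 1196
Area = √1196 ≈ 34.5832

s = 26.0, Area = 34.58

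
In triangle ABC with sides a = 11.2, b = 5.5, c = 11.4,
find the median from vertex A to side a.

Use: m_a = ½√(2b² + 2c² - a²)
m_a = ½√(2·5.5² + 2·11.4² − 11.2²) = ½√(2·30.25 + 2·129.96 − 125.44) = ½√(60.5 + 259.92 − 125.44) = ½√194.98
√194.98 ≈ 13.9635, so m_a ≈ 6.98176

m_a = 6.982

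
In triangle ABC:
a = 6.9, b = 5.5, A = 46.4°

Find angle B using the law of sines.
a/sin(A) = b/sin(B)  ⇒  sin(B) = b·sin(A)/a = 5.5·sin(46.4°)/6.9
sin(46.4°) ≈ 0.724172
sin(B) ≈ 5.5·0.724172/6.9 ≈ 3.98295/6.9 ≈ 0.577238
B = arcsin(0.577238) ≈ 35.2565°
(Since b ≤ a we need B ≤ A, so the obtuse alternative 180° − 35.2565° ≈ 144.743° is rejected.)

B = 35.26°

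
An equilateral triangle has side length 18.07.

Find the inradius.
r = Area/s with s the semi-perimeter.
Area = (√3/4)·18.07² = (√3/4)·326.5249 ≈ 0.433013·326.5249 ≈ 141.389
s = 3·18.07/2 = 27.105
r ≈ 141.389/27.105 ≈ 5.21636
(Equivalently r = side/(2√3) = 18.07/3.4641 ≈ 5.21636.)

r = 5.216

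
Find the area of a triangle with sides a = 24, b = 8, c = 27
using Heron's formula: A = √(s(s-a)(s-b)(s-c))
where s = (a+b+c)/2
s = (24 + 8 + 27)/2 = 59/2 = 29.5
s − a = 5.5, s − b = 21.5, s − c = 2.5
s(s−a)(s−b)(s−c) = 29.5·5.5·21.5·2.5 = 8720.9375
Area = √8720.9375 ≈ 93.386

s = 29.5, Area = 93.39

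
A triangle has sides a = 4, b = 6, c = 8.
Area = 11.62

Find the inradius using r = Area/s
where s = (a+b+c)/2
s = (4 + 6 + 8)/2 = 18/2 = 9
r = Area/s = 11.62/9 ≈ 1.29111

r = 1.291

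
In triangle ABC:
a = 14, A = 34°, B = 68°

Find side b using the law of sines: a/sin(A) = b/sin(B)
a/sin(A) = b/sin(B)  ⇒  b = a·sin(B)/sin(A) = 14·sin(68°)/sin(34°)
sin(68°) ≈ 0.927184, sin(34°) ≈ 0.559193
b ≈ 14·0.927184/0.559193 ≈ 12.9806/0.559193 ≈ 23.2131

b = 23.21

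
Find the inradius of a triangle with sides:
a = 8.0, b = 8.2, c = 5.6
r = Area/s where s is the semi-perimeter.
s = (8.0 + 8.2 + 5.6)/2 = 21.8/2 = 10.9
Area = √(s(s−a)(s−b)(s−c)) = √(10.9·2.9·2.7·5.3) ≈ √452.339 ≈ 21.2683
r ≈ 21.2683/10.9 ≈ 1.95122

r = 1.951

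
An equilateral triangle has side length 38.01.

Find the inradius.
r = Area/s with s the semi-perimeter.
Area = (√3/4)·38.01² = (√3/4)·1444.7601 ≈ 0.433013·1444.7601 ≈ 625.599
s = 3·38.01/2 = 57.015
r ≈ 625.599/57.015 ≈ 10.9725
(Equivalently r = side/(2√3) = 38.01/3.4641 ≈ 10.9725.)

r = 10.97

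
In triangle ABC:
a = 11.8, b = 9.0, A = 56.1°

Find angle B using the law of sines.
a/sin(A) = b/sin(B)  ⇒  sin(B) = b·sin(A)/a = 9.0·sin(56.1°)/11.8
sin(56.1°) ≈ 0.830012
sin(B) ≈ 9.0·0.830012/11.8 ≈ 7.47011/11.8 ≈ 0.63306
B = arcsin(0.63306) ≈ 39.2763°
(Since b ≤ a we need B ≤ A, so the obtuse alternative 180° − 39.2763° ≈ 140.724° is rejected.)

B = 39.28°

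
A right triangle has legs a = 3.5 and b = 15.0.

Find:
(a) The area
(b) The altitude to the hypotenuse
(a) The legs are perpendicular, so Area = ½·a·b = ½·3.5·15.0 = ½·52.5 = 26.25
(b) Hypotenuse c = √(a² + b²) = √(12.25 + 225) = √237.25 ≈ 15.4029
    Area = ½·c·h_c  ⇒  h_c = 2·Area/c = 52.5/15.4029 ≈ 3.40844

Area = 26.25, h_c = 3.408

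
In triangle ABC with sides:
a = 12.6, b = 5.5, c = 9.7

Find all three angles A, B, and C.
Law of cosines for each angle (a² = 158.76, b² = 30.25, c² = 94.09):
cos(A) = (b² + c² − a²)/(2bc) = (30.25 + 94.09 − 158.76)/(2·5.5·9.7) = -34.42/106.7 ≈ -0.322587  ⇒  A ≈ 108.819°
cos(B) = (a² + c² − b²)/(2ac) = (158.76 + 94.09 − 30.25)/(2·12.6·9.7) = 222.6/244.44 ≈ 0.910653  ⇒  B ≈ 24.4043°
cos(C) = (a² + b² − c²)/(2ab) = (158.76 + 30.25 − 94.09)/(2·12.6·5.5) = 94.92/138.6 ≈ 0.684848  ⇒  C ≈ 46.7763°
Check: A + B + C ≈ 180°

A = 108.8°, B = 24.4°, C = 46.78°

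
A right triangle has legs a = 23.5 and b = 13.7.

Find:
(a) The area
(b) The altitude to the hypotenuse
(a) The legs are perpendicular, so Area = ½·a·b = ½·23.5·13.7 = ½·321.95 = 160.975
(b) Hypotenuse c = √(a² + b²) = √(552.25 + 187.69) = √739.94 ≈ 27.2018
    Area = ½·c·h_c  ⇒  h_c = 2·Area/c = 321.95/27.2018 ≈ 11.8356

Area = 160.975, h_c = 11.84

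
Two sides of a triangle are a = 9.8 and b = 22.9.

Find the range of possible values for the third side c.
Triangle inequality: |a − b| < c < a + b
|a − b| = |9.8 − 22.9| = 13.1
a + b = 9.8 + 22.9 = 32.7

13.1 < c < 32.7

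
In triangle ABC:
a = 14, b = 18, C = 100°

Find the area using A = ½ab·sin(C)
A = ½·a·b·sin(C) = ½·14·18·sin(100°)
sin(100°) ≈ 0.984808
A ≈ ½·252·0.984808 = 126·0.984808 ≈ 124.086

Area = 124.1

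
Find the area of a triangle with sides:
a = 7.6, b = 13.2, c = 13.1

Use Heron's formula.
s = (7.6 + 13.2 + 13.1)/2 = 33.9/2 = 16.95
s − a = 9.35, s − b = 3.75, s − c = 3.85
s(s−a)(s−b)(s−c) = 16.95·9.35·3.75·3.85 ≈ 2288.09
Area = √2288.09 ≈ 47.834

Area = 47.83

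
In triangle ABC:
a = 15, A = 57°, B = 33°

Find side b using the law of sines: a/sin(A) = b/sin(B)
a/sin(A) = b/sin(B)  ⇒  b = a·sin(B)/sin(A) = 15·sin(33°)/sin(57°)
sin(33°) ≈ 0.544639, sin(57°) ≈ 0.838671
b ≈ 15·0.544639/0.838671 ≈ 8.16959/0.838671 ≈ 9.74111

b = 9.741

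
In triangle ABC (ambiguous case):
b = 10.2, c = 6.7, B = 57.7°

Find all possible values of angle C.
b/sin(B) = c/sin(C)  ⇒  sin(C) = c·sin(B)/b = 6.7·sin(57.7°)/10.2
sin(57.7°) ≈ 0.845262
sin(C) ≈ 6.7·0.845262/10.2 ≈ 5.66325/10.2 ≈ 0.555221
Candidate 1: C₁ = arcsin(0.555221) ≈ 33.7259°  →  A = 180° − 57.7° − 33.7259° ≈ 88.5741° > 0, valid
Candidate 2: C₂ = 180° − C₁ ≈ 146.274°  →  A = 180° − 57.7° − 146.274° ≈ -23.9741° ≤ 0, not a valid triangle

C = 33.73° (one solution)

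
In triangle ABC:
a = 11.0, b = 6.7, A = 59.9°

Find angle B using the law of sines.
a/sin(A) = b/sin(B)  ⇒  sin(B) = b·sin(A)/a = 6.7·sin(59.9°)/11.0
sin(59.9°) ≈ 0.865151
sin(B) ≈ 6.7·0.865151/11.0 ≈ 5.79651/11.0 ≈ 0.526956
B = arcsin(0.526956) ≈ 31.8°
(Since b ≤ a we need B ≤ A, so the obtuse alternative 180° − 31.8° ≈ 148.2° is rejected.)

B = 31.8°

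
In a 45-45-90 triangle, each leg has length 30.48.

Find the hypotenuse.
In a 45-45-90 triangle the sides are in ratio 1 : 1 : √2, so hypotenuse = leg·√2.
Hypotenuse = 30.48·√2 ≈ 30.48·1.41421 ≈ 43.1052

Hypotenuse = 30.48√2 = 43.11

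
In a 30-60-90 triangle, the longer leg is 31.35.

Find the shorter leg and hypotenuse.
In a 30-60-90 triangle the sides are in ratio 1 : √3 : 2, so short leg = long leg/√3 and hypotenuse = 2·(short leg).
Short leg = 31.35/√3 ≈ 31.35/1.73205 ≈ 18.0999
Hypotenuse = 2·18.0999 ≈ 36.1999

Short leg = 18.1, Hypotenuse = 36.2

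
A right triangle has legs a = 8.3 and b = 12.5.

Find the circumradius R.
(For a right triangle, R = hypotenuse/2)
Hypotenuse c = √(a² + b²) = √(68.89 + 156.25) = √225.14 ≈ 15.0047
R = c/2 ≈ 15.0047/2 ≈ 7.50233

R = 7.502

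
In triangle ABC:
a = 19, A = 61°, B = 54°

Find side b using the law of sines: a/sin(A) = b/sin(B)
a/sin(A) = b/sin(B)  ⇒  b = a·sin(B)/sin(A) = 19·sin(54°)/sin(61°)
sin(54°) ≈ 0.809017, sin(61°) ≈ 0.87462
b ≈ 19·0.809017/0.87462 ≈ 15.3713/0.87462 ≈ 17.5749

b = 17.57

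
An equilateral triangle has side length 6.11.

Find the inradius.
r = Area/s with s the semi-perimeter.
Area = (√3/4)·6.11² = (√3/4)·37.3321 ≈ 0.433013·37.3321 ≈ 16.1653
s = 3·6.11/2 = 9.165
r ≈ 16.1653/9.165 ≈ 1.76381
(Equivalently r = side/(2√3) = 6.11/3.4641 ≈ 1.76381.)

r = 1.764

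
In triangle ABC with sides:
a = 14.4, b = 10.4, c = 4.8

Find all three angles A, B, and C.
Law of cosines for each angle (a² = 207.36, b² = 108.16, c² = 23.04):
cos(A) = (b² + c² − a²)/(2bc) = (108.16 + 23.04 − 207.36)/(2·10.4·4.8) = -76.16/99.84 ≈ -0.762821  ⇒  A ≈ 139.713°
cos(B) = (a² + c² − b²)/(2ac) = (207.36 + 23.04 − 108.16)/(2·14.4·4.8) = 122.24/138.24 ≈ 0.884259  ⇒  B ≈ 27.8395°
cos(C) = (a² + b² − c²)/(2ab) = (207.36 + 108.16 − 23.04)/(2·14.4·10.4) = 292.48/299.52 ≈ 0.976496  ⇒  C ≈ 12.447°
Check: A + B + C ≈ 180°

A = 139.7°, B = 27.84°, C = 12.45°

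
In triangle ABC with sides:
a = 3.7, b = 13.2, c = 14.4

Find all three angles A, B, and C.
Law of cosines for each angle (a² = 13.69, b² = 174.24, c² = 207.36):
cos(A) = (b² + c² − a²)/(2bc) = (174.24 + 207.36 − 13.69)/(2·13.2·14.4) = 367.91/380.16 ≈ 0.967777  ⇒  A ≈ 14.5846°
cos(B) = (a² + c² − b²)/(2ac) = (13.69 + 207.36 − 174.24)/(2·3.7·14.4) = 46.81/106.56 ≈ 0.439283  ⇒  B ≈ 63.9419°
cos(C) = (a² + b² − c²)/(2ab) = (13.69 + 174.24 − 207.36)/(2·3.7·13.2) = -19.43/97.68 ≈ -0.198915  ⇒  C ≈ 101.474°
Check: A + B + C ≈ 180°

A = 14.58°, B = 63.94°, C = 101.5°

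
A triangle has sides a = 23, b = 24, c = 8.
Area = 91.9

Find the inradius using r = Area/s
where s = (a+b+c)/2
s = (23 + 24 + 8)/2 = 55/2 = 27.5
r = Area/s = 91.9/27.5 ≈ 3.34182

r = 3.342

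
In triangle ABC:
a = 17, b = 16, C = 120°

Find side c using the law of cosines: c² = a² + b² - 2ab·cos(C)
c² = 17² + 16² − 2·17·16·cos(120°)
cos(120°) ≈ -0.5
c² ≈ 289 + 256 − 544·(-0.5) ≈ 545 + 272 ≈ 817
c ≈ √817 ≈ 28.5832

c = 28.58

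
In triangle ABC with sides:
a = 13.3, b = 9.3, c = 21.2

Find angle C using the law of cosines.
c² = a² + b² − 2ab·cos(C)  ⇒  cos(C) = (a² + b² − c²)/(2ab)
cos(C) = (13.3² + 9.3² − 21.2²)/(2·13.3·9.3) = (176.89 + 86.49 − 449.44)/247.38 = -186.06/247.38 ≈ -0.752122
C = arccos(-0.752122) ≈ 138.775°

C = 138.8°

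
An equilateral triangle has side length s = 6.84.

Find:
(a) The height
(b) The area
(a) The height splits the triangle into two 30-60-90 halves: h = s·√3/2 = 6.84·1.73205/2 ≈ 11.8472/2 ≈ 5.92361
(b) Area = (√3/4)·s² = (√3/4)·6.84² = (√3/4)·46.7856 ≈ 0.433013·46.7856 ≈ 20.2588

Height = 5.924, Area = 20.26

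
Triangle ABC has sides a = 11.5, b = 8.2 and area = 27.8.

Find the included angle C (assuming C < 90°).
Area = ½·a·b·sin(C)  ⇒  sin(C) = 2·Area/(a·b) = 2·27.8/(11.5·8.2) = 55.6/94.3 ≈ 0.589608
C = arcsin(0.589608) ≈ 36.1292° (taking the acute solution since C < 90°)

C = 36.13°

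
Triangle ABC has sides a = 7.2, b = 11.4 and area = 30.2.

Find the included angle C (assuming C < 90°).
Area = ½·a·b·sin(C)  ⇒  sin(C) = 2·Area/(a·b) = 2·30.2/(7.2·11.4) = 60.4/82.08 ≈ 0.735867
C = arcsin(0.735867) ≈ 47.3806° (taking the acute solution since C < 90°)

C = 47.38°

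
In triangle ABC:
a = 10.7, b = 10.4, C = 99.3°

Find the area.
Two sides and the included angle (SAS): A = ½·a·b·sin(C) = ½·10.7·10.4·sin(99.3°)
sin(99.3°) ≈ 0.986856
A ≈ ½·111.28·0.986856 = 55.64·0.986856 ≈ 54.9087

Area = 54.91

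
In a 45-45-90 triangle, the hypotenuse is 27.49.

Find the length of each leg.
In a 45-45-90 triangle hypotenuse = leg·√2, so leg = hypotenuse/√2.
Leg = 27.49/√2 ≈ 27.49/1.41421 ≈ 19.4384

Each leg = 19.44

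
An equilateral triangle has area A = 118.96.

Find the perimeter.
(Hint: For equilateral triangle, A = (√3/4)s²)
A = (√3/4)s²  ⇒  s² = 4A/√3 = 4·118.96/√3 = 475.84/1.73205 ≈ 274.726
s ≈ √274.726 ≈ 16.5749
Perimeter = 3s ≈ 3·16.5749 ≈ 49.7246

Perimeter = 49.72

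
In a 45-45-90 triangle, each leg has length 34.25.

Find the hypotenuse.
In a 45-45-90 triangle the sides are in ratio 1 : 1 : √2, so hypotenuse = leg·√2.
Hypotenuse = 34.25·√2 ≈ 34.25·1.41421 ≈ 48.4368

Hypotenuse = 34.25√2 = 48.44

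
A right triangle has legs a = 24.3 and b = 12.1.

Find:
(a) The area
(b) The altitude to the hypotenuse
(a) The legs are perpendicular, so Area = ½·a·b = ½·24.3·12.1 = ½·294.03 = 147.015
(b) Hypotenuse c = √(a² + b²) = √(590.49 + 146.41) = √736.9 ≈ 27.1459
    Area = ½·c·h_c  ⇒  h_c = 2·Area/c = 294.03/27.1459 ≈ 10.8315

Area = 147.015, h_c = 10.83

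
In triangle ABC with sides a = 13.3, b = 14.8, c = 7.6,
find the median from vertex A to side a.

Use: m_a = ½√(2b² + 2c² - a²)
m_a = ½√(2·14.8² + 2·7.6² − 13.3²) = ½√(2·219.04 + 2·57.76 − 176.89) = ½√(438.08 + 115.52 − 176.89) = ½√376.71
√376.71 ≈ 19.409, so m_a ≈ 9.70451

m_a = 9.705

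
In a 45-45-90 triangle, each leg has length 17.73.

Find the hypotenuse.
In a 45-45-90 triangle the sides are in ratio 1 : 1 : √2, so hypotenuse = leg·√2.
Hypotenuse = 17.73·√2 ≈ 17.73·1.41421 ≈ 25.074

Hypotenuse = 17.73√2 = 25.07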